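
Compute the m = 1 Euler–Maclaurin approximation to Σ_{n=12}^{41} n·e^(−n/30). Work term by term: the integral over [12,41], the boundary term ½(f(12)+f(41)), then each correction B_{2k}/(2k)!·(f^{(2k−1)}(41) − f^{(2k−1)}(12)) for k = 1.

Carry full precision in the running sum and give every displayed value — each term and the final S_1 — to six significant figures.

S_1 ≈ 310.755

The integral term ∫_12^41 x·e^(−x/30) dx = 301.548.
Endpoint term: (f(12) + f(41))/2 = (8.04384 + 10.4532)/2 = 9.24851.
So far: 310.797.
k=1: B_{2}/(2)! × [f^{(1)}(41) − f^{(1)}(12)] = 1/12 × (-0.0934836 − 0.402192) = -0.0413063.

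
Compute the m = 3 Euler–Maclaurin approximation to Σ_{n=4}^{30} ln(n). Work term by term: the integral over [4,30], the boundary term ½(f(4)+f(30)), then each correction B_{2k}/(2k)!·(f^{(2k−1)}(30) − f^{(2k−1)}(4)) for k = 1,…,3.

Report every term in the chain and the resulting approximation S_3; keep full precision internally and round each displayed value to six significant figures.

∫_4^30 ln(x) dx evaluates to 70.4907.
Boundary: ½(f(4) + f(30)) = ½(1.38629 + 3.40120) = 2.39375.
Running total after boundary: 72.8845.
k=1: B_{2}/(2)! × [f^{(1)}(30) − f^{(1)}(4)] = 1/12 × (0.0333333 − 0.250000) = -0.0180556.
After k=1: 72.8664.
k=2: B_{4}/(4)! × [f^{(3)}(30) − f^{(3)}(4)] = −1/720 × (7.40741e-05 − 0.0312500) = 4.32999e-05.
After k=2: 72.8665.
k=3: B_{6}/(6)! × [f^{(5)}(30) − f^{(5)}(4)] = 1/30240 × (9.87654e-07 − 0.0234375) = -7.75017e-07.

S_3 ≈ 72.8665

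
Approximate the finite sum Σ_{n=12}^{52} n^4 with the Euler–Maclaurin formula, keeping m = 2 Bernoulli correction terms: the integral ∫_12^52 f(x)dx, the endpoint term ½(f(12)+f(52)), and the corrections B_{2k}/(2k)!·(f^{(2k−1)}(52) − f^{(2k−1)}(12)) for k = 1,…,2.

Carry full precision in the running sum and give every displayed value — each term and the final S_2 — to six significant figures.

Integral: ∫_12^52 x^4 dx = 7.59910e+07.
Boundary: ½(f(12) + f(52)) = ½(20736.0 + 7.31162e+06) = 3.66618e+06.
So far: 7.96572e+07.
Order-1 term: 1/12 · (562432 − 6912.00) = 46293.3.
After k=1: 7.97035e+07.
Order-2 term: −1/720 · (1248.00 − 288.000) = -1.33333.

S_2 ≈ 7.97035e+07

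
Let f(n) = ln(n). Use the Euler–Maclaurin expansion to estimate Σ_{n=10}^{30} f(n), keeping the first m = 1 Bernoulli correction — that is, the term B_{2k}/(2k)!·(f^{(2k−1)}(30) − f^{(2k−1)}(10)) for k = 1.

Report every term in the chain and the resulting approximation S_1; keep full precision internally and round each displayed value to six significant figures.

S_1 ≈ 61.8564

∫_10^30 ln(x) dx evaluates to 59.0101.
Endpoint term: (f(10) + f(30))/2 = (2.30259 + 3.40120)/2 = 2.85189.
Integral + boundary = 61.8620.
Order-1 term: 1/12 · (0.0333333 − 0.100000) = -0.00555556.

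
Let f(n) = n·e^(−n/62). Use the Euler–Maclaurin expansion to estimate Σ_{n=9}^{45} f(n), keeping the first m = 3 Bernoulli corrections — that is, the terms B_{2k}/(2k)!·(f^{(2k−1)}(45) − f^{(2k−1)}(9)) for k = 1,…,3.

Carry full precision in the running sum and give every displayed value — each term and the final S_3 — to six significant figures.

S_3 ≈ 611.525

The integral term ∫_9^45 x·e^(−x/62) dx = 596.795.
Boundary: ½(f(9) + f(45)) = ½(7.78395 + 21.7770) = 14.7805.
Running total after boundary: 611.575.
Correction k=1: B_{2}/2! · (f^{(1)}(45) − f^{(1)}(9)) = 1/12 · (0.132692 − 0.739335) = -0.0505536.
Running total after k=1: 611.525.
Correction k=2: B_{4}/4! · (f^{(3)}(45) − f^{(3)}(9)) = −1/720 · (0.000286306 − 0.000642326) = 4.94472e-07.
Running total after k=2: 611.525.
Correction k=3: B_{6}/6! · (f^{(5)}(45) − f^{(5)}(9)) = 1/30240 · (1.39982e-07 − 2.84162e-07) = -4.76783e-12.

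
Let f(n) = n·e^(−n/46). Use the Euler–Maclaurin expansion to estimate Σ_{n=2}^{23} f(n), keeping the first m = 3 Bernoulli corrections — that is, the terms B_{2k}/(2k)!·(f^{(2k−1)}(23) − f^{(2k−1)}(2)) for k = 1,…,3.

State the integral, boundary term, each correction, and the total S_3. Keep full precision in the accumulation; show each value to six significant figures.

S_3 ≈ 196.810

The integral term ∫_2^23 x·e^(−x/46) dx = 188.929.
Boundary: ½(f(2) + f(23)) = ½(1.91491 + 13.9502) = 7.93256.
So far: 196.861.
k=1: B_{2}/(2)! × [f^{(1)}(23) − f^{(1)}(2)] = 1/12 × (0.303265 − 0.915825) = -0.0510466.
Running total after k=1: 196.810.
k=2: B_{4}/(4)! × [f^{(3)}(23) − f^{(3)}(2)] = −1/720 × (0.000716600 − 0.00133777) = 8.62742e-07.
Running total after k=2: 196.810.
k=3: B_{6}/(6)! × [f^{(5)}(23) − f^{(5)}(2)] = 1/30240 × (6.09585e-07 − 1.05990e-06) = -1.48913e-11.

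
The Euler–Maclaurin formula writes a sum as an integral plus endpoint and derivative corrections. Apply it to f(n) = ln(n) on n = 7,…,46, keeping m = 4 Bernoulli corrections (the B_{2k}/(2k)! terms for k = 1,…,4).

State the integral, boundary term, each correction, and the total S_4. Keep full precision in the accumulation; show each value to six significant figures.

The integral term ∫_7^46 ln(x) dx = 123.496.
Endpoint term: (f(7) + f(46))/2 = (1.94591 + 3.82864)/2 = 2.88728.
So far: 126.383.
Correction k=1: B_{2}/2! · (f^{(1)}(46) − f^{(1)}(7)) = 1/12 · (0.0217391 − 0.142857) = -0.0100932.
After k=1: 126.373.
Correction k=2: B_{4}/4! · (f^{(3)}(46) − f^{(3)}(7)) = −1/720 · (2.05474e-05 − 0.00583090) = 8.06994e-06.
After k=2: 126.373.
Correction k=3: B_{6}/6! · (f^{(5)}(46) − f^{(5)}(7)) = 1/30240 · (1.16526e-07 − 0.00142798) = -4.72176e-08.
After k=3: 126.373.
Correction k=4: B_{8}/8! · (f^{(7)}(46) − f^{(7)}(7)) = −1/1209600 · (1.65207e-09 − 0.000874271) = 7.22776e-10.

S_4 ≈ 126.373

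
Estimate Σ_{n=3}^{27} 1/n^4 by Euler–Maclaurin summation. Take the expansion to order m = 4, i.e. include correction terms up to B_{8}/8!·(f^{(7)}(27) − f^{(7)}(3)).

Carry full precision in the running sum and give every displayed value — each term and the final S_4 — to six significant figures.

S_4 ≈ 0.0198065

∫_3^27 1/x^4 dx evaluates to 0.0123287.
Endpoint term: (f(3) + f(27))/2 = (0.0123457 + 1.88168e-06)/2 = 0.00617378.
So far: 0.0185025.
Correction k=1: B_{2}/2! · (f^{(1)}(27) − f^{(1)}(3)) = 1/12 · (-2.78767e-07 − (-0.0164609)) = 0.00137172.
Partial sum through k=1: 0.0198742.
Correction k=2: B_{4}/4! · (f^{(3)}(27) − f^{(3)}(3)) = −1/720 · (-1.14719e-08 − (-0.0548697)) = -7.62079e-05.
Partial sum through k=2: 0.0197980.
Correction k=3: B_{6}/6! · (f^{(5)}(27) − f^{(5)}(3)) = 1/30240 · (-8.81242e-10 − (-0.341411)) = 1.12901e-05.
Partial sum through k=3: 0.0198093.
Correction k=4: B_{8}/8! · (f^{(7)}(27) − f^{(7)}(3)) = −1/1209600 · (-1.08795e-10 − (-3.41411)) = -2.82251e-06.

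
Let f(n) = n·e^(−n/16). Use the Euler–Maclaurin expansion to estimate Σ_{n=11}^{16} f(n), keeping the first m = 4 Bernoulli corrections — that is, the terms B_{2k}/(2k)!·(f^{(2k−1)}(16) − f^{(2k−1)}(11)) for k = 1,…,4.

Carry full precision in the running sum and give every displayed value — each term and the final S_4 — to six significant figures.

S_4 ≈ 34.5645

Integral: ∫_11^16 x·e^(−x/16) dx = 28.8690.
½[f(11) + f(16)] = ½[5.53115 + 5.88607] = 5.70861.
Running total after boundary: 34.5776.
k=1: B_{2}/(2)! × [f^{(1)}(16) − f^{(1)}(11)] = 1/12 × (0.00000 − 0.157135) = -0.0130946.
Running total after k=1: 34.5645.
k=2: B_{4}/(4)! × [f^{(3)}(16) − f^{(3)}(11)] = −1/720 × (0.00287406 − 0.00454218) = 2.31684e-06.
Running total after k=2: 34.5645.
k=3: B_{6}/(6)! × [f^{(5)}(16) − f^{(5)}(11)] = 1/30240 × (2.24536e-05 − 3.30881e-05) = -3.51670e-10.
Running total after k=3: 34.5645.
k=4: B_{8}/(8)! × [f^{(7)}(16) − f^{(7)}(11)] = −1/1209600 × (1.31564e-07 − 1.89193e-07) = 4.76427e-14.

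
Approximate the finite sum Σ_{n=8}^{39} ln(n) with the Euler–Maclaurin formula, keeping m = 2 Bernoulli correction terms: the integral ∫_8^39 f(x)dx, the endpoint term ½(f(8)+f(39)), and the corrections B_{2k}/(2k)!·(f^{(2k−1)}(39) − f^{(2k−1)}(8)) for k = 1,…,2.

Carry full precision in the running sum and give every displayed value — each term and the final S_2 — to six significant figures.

The integral term ∫_8^39 ln(x) dx = 95.2434.
½[f(8) + f(39)] = ½[2.07944 + 3.66356] = 2.87150.
Integral + boundary = 98.1149.
Order-1 term: 1/12 · (0.0256410 − 0.125000) = -0.00827991.
Running total after k=1: 98.1066.
Order-2 term: −1/720 · (3.37160e-05 − 0.00390625) = 5.37852e-06.

S_2 ≈ 98.1066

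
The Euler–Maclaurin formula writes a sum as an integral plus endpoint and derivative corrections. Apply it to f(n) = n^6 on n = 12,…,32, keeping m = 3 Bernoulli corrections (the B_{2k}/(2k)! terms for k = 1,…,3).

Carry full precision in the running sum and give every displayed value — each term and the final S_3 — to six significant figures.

The integral term ∫_12^32 x^6 dx = 4.90342e+09.
Boundary: ½(f(12) + f(32)) = ½(2.98598e+06 + 1.07374e+09) = 5.38364e+08.
Integral + boundary = 5.44178e+09.
Order-1 term: 1/12 · (2.01327e+08 − 1.49299e+06) = 1.66528e+07.
After k=1: 5.45843e+09.
Order-2 term: −1/720 · (3.93216e+06 − 207360) = -5173.33.
After k=2: 5.45843e+09.
Order-3 term: 1/30240 · (23040.0 − 8640.00) = 0.476190.

S_3 ≈ 5.45843e+09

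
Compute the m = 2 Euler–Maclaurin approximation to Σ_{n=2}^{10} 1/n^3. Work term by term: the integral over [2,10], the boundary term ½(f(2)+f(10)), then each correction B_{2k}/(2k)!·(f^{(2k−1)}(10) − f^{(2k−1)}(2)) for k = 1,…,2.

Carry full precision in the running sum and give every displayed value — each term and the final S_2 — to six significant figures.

S_2 ≈ 0.197298

∫_2^10 1/x^3 dx evaluates to 0.120000.
½[f(2) + f(10)] = ½[0.125000 + 0.00100000] = 0.0630000.
Integral + boundary = 0.183000.
Order-1 term: 1/12 · (-0.000300000 − (-0.187500)) = 0.0156000.
Running total after k=1: 0.198600.
Order-2 term: −1/720 · (-6.00000e-05 − (-0.937500)) = -0.00130200.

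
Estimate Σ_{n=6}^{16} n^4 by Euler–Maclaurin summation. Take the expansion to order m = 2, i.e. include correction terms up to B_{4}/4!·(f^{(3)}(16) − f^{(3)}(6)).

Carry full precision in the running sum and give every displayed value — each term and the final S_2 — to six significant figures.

Integral: ∫_6^16 x^4 dx = 208160.
Endpoint term: (f(6) + f(16))/2 = (1296.00 + 65536.0)/2 = 33416.0.
So far: 241576.
Correction k=1: B_{2}/2! · (f^{(1)}(16) − f^{(1)}(6)) = 1/12 · (16384.0 − 864.000) = 1293.33.
After k=1: 242869.
Correction k=2: B_{4}/4! · (f^{(3)}(16) − f^{(3)}(6)) = −1/720 · (384.000 − 144.000) = -0.333333.

S_2 ≈ 242869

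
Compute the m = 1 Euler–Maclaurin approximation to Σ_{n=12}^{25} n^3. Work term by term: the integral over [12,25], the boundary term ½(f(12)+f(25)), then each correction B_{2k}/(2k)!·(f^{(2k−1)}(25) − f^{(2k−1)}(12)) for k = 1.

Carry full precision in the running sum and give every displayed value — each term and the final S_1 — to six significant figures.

Integral: ∫_12^25 x^3 dx = 92472.2.
Boundary: ½(f(12) + f(25)) = ½(1728.00 + 15625.0) = 8676.50.
Running total after boundary: 101149.
Order-1 term: 1/12 · (1875.00 − 432.000) = 120.250.

S_1 ≈ 101269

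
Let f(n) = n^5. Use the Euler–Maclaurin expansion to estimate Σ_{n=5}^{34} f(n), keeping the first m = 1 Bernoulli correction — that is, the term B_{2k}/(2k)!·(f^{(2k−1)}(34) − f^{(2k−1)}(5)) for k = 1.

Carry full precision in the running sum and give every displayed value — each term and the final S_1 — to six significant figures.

∫_5^34 x^5 dx evaluates to 2.57465e+08.
Boundary: ½(f(5) + f(34)) = ½(3125.00 + 4.54354e+07) = 2.27193e+07.
Integral + boundary = 2.80184e+08.
k=1: B_{2}/(2)! × [f^{(1)}(34) − f^{(1)}(5)] = 1/12 × (6.68168e+06 − 3125.00) = 556546.

S_1 ≈ 2.80741e+08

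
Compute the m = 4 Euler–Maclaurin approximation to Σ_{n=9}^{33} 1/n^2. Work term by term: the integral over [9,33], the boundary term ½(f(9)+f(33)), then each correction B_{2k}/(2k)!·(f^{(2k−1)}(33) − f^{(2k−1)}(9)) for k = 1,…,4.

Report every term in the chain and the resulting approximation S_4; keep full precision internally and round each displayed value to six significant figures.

The integral term ∫_9^33 1/x^2 dx = 0.0808081.
Boundary: ½(f(9) + f(33)) = ½(0.0123457 + 0.000918274) = 0.00663198.
Running total after boundary: 0.0874401.
Order-1 term: 1/12 · (-5.56529e-05 − (-0.00274348)) = 0.000223986.
After k=1: 0.0876640.
Order-2 term: −1/720 · (-6.13256e-07 − (-0.000406442)) = -5.63651e-07.
After k=2: 0.0876635.
Order-3 term: 1/30240 · (-1.68941e-08 − (-0.000150534)) = 4.97742e-09.
After k=3: 0.0876635.
Order-4 term: −1/1209600 · (-8.68750e-10 − (-0.000104073)) = -8.60384e-11.

S_4 ≈ 0.0876635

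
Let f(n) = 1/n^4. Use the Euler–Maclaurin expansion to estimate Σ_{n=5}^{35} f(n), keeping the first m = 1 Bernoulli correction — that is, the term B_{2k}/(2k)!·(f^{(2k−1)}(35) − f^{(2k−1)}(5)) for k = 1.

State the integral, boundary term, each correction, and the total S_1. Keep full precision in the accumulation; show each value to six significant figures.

Integral: ∫_5^35 1/x^4 dx = 0.00265889.
½[f(5) + f(35)] = ½[0.00160000 + 6.66389e-07] = 0.000800333.
Running total after boundary: 0.00345923.
Correction k=1: B_{2}/2! · (f^{(1)}(35) − f^{(1)}(5)) = 1/12 · (-7.61587e-08 − (-0.00128000)) = 0.000106660.

S_1 ≈ 0.00356589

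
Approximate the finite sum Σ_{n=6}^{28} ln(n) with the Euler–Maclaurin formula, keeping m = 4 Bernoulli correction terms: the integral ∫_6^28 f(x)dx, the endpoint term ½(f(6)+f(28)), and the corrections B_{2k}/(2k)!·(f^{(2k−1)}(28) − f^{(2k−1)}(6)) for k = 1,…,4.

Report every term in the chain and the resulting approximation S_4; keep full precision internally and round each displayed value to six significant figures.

The integral term ∫_6^28 ln(x) dx = 60.5512.
Boundary: ½(f(6) + f(28)) = ½(1.79176 + 3.33220) = 2.56198.
Integral + boundary = 63.1132.
k=1: B_{2}/(2)! × [f^{(1)}(28) − f^{(1)}(6)] = 1/12 × (0.0357143 − 0.166667) = -0.0109127.
Partial sum through k=1: 63.1022.
k=2: B_{4}/(4)! × [f^{(3)}(28) − f^{(3)}(6)] = −1/720 × (9.11079e-05 − 0.00925926) = 1.27335e-05.
Partial sum through k=2: 63.1023.
k=3: B_{6}/(6)! × [f^{(5)}(28) − f^{(5)}(6)] = 1/30240 × (1.39451e-06 − 0.00308642) = -1.02018e-07.
Partial sum through k=3: 63.1023.
k=4: B_{8}/(8)! × [f^{(7)}(28) − f^{(7)}(6)] = −1/1209600 × (5.33613e-08 − 0.00257202) = 2.12629e-09.

S_4 ≈ 63.1023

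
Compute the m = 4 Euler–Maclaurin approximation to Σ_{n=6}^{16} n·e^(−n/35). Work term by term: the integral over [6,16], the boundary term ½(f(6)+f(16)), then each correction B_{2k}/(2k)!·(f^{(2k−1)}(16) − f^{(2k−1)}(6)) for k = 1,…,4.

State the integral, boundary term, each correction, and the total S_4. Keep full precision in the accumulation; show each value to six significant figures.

S_4 ≈ 86.4278

Integral: ∫_6^16 x·e^(−x/35) dx = 78.8653.
Boundary: ½(f(6) + f(16)) = ½(5.05476 + 10.1294) = 7.59210.
Integral + boundary = 86.4574.
Correction k=1: B_{2}/2! · (f^{(1)}(16) − f^{(1)}(6)) = 1/12 · (0.343677 − 0.698039) = -0.0295301.
Running total after k=1: 86.4278.
Correction k=2: B_{4}/4! · (f^{(3)}(16) − f^{(3)}(6)) = −1/720 · (0.00131417 − 0.00194527) = 8.76533e-07.
Running total after k=2: 86.4278.
Correction k=3: B_{6}/6! · (f^{(5)}(16) − f^{(5)}(6)) = 1/30240 · (1.91656e-06 − 2.71079e-06) = -2.62643e-11.
Running total after k=3: 86.4278.
Correction k=4: B_{8}/8! · (f^{(7)}(16) − f^{(7)}(6)) = −1/1209600 · (2.25333e-09 − 3.12947e-09) = 7.24325e-16.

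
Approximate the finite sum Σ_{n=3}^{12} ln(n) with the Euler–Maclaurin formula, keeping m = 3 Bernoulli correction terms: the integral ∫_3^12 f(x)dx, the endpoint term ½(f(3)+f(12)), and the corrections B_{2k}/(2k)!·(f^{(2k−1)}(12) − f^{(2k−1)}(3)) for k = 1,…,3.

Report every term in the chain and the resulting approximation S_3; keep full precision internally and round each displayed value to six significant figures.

∫_3^12 ln(x) dx evaluates to 17.5230.
Endpoint term: (f(3) + f(12))/2 = (1.09861 + 2.48491)/2 = 1.79176.
Integral + boundary = 19.3148.
Order-1 term: 1/12 · (0.0833333 − 0.333333) = -0.0208333.
After k=1: 19.2940.
Order-2 term: −1/720 · (0.00115741 − 0.0740741) = 0.000101273.
After k=2: 19.2941.
Order-3 term: 1/30240 · (9.64506e-05 − 0.0987654) = -3.26286e-06.

S_3 ≈ 19.2941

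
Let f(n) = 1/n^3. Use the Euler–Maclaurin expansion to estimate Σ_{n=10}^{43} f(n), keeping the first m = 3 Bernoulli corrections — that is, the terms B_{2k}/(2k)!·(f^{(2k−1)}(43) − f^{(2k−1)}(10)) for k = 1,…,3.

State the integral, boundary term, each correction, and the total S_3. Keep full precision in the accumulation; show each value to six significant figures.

S_3 ≈ 0.00526072

Integral: ∫_10^43 1/x^3 dx = 0.00472958.
Endpoint term: (f(10) + f(43))/2 = (0.00100000 + 1.25775e-05)/2 = 0.000506289.
So far: 0.00523587.
Order-1 term: 1/12 · (-8.77501e-07 − (-0.000300000)) = 2.49269e-05.
Running total after k=1: 0.00526080.
Order-2 term: −1/720 · (-9.49162e-09 − (-6.00000e-05)) = -8.33202e-08.
Running total after k=2: 0.00526072.
Order-3 term: 1/30240 · (-2.15602e-10 − (-2.52000e-05)) = 8.33326e-10.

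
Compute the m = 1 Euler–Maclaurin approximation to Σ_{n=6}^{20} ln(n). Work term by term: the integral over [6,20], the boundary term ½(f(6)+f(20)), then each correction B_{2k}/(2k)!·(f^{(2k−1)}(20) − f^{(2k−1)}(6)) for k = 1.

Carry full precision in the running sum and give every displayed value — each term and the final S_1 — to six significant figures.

S_1 ≈ 37.5481

∫_6^20 ln(x) dx evaluates to 35.1641.
Boundary: ½(f(6) + f(20)) = ½(1.79176 + 2.99573) = 2.39375.
Running total after boundary: 37.5578.
Correction k=1: B_{2}/2! · (f^{(1)}(20) − f^{(1)}(6)) = 1/12 · (0.0500000 − 0.166667) = -0.00972222.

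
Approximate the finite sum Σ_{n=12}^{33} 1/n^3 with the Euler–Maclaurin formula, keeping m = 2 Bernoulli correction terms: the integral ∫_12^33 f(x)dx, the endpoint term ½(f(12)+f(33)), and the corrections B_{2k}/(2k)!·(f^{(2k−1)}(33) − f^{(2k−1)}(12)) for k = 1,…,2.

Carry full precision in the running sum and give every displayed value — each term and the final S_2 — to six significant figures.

S_2 ≈ 0.00332817

Integral: ∫_12^33 1/x^3 dx = 0.00301309.
Boundary: ½(f(12) + f(33)) = ½(0.000578704 + 2.78265e-05) = 0.000303265.
So far: 0.00331635.
k=1: B_{2}/(2)! × [f^{(1)}(33) − f^{(1)}(12)] = 1/12 × (-2.52968e-06 − (-0.000144676)) = 1.18455e-05.
Partial sum through k=1: 0.00332820.
k=2: B_{4}/(4)! × [f^{(3)}(33) − f^{(3)}(12)] = −1/720 × (-4.64588e-08 − (-2.00939e-05)) = -2.78436e-08.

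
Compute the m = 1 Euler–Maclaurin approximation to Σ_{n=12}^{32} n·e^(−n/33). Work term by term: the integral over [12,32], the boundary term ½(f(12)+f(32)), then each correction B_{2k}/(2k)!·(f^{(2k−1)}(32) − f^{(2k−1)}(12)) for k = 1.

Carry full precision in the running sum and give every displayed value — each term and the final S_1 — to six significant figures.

S_1 ≈ 229.111

∫_12^32 x·e^(−x/33) dx evaluates to 218.909.
Boundary: ½(f(12) + f(32)) = ½(8.34173 + 12.1343) = 10.2380.
Running total after boundary: 229.147.
k=1: B_{2}/(2)! × [f^{(1)}(32) − f^{(1)}(12)] = 1/12 × (0.0114908 − 0.442364) = -0.0359061.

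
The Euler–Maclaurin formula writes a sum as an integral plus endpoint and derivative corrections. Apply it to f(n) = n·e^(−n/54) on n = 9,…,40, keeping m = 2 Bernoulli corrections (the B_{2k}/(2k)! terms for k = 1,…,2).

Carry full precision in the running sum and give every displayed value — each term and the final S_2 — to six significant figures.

S_2 ≈ 472.990

∫_9^40 x·e^(−x/54) dx evaluates to 459.694.
½[f(9) + f(40)] = ½[7.61834 + 19.0704] = 13.3444.
Integral + boundary = 473.038.
Correction k=1: B_{2}/2! · (f^{(1)}(40) − f^{(1)}(9)) = 1/12 · (0.123605 − 0.705401) = -0.0484831.
Running total after k=1: 472.990.
Correction k=2: B_{4}/4! · (f^{(3)}(40) − f^{(3)}(9)) = −1/720 · (0.000369385 − 0.000822485) = 6.29305e-07.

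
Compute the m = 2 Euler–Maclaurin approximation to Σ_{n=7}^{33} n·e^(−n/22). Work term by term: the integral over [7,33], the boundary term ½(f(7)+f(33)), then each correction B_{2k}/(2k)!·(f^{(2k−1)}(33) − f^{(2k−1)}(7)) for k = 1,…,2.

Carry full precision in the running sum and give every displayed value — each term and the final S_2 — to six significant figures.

S_2 ≈ 200.316

The integral term ∫_7^33 x·e^(−x/22) dx = 194.139.
½[f(7) + f(33)] = ½[5.09229 + 7.36330] = 6.22779.
So far: 200.366.
k=1: B_{2}/(2)! × [f^{(1)}(33) − f^{(1)}(7)] = 1/12 × (-0.111565 − 0.496003) = -0.0506306.
After k=1: 200.316.
k=2: B_{4}/(4)! × [f^{(3)}(33) − f^{(3)}(7)] = −1/720 × (0.000691519 − 0.00403088) = 4.63799e-06.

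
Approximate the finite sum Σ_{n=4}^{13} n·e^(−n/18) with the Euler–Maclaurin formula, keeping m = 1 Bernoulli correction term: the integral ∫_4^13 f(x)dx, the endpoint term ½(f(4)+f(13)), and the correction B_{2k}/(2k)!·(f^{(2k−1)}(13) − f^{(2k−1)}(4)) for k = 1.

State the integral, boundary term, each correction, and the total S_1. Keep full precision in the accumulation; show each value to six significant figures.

S_1 ≈ 50.8048

∫_4^13 x·e^(−x/18) dx evaluates to 46.0872.
Endpoint term: (f(4) + f(13))/2 = (3.20295 + 6.31373)/2 = 4.75834.
Integral + boundary = 50.8455.
Order-1 term: 1/12 · (0.134909 − 0.622796) = -0.0406572.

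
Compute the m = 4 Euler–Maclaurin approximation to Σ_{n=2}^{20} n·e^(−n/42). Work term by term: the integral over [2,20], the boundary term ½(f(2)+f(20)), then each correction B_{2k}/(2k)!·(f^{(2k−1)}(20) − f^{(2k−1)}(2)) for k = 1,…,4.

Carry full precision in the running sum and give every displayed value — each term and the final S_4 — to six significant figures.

∫_2^20 x·e^(−x/42) dx evaluates to 144.600.
Endpoint term: (f(2) + f(20))/2 = (1.90699 + 12.4229)/2 = 7.16495.
So far: 151.765.
Correction k=1: B_{2}/2! · (f^{(1)}(20) − f^{(1)}(2)) = 1/12 · (0.325362 − 0.908092) = -0.0485609.
Partial sum through k=1: 151.717.
Correction k=2: B_{4}/4! · (f^{(3)}(20) − f^{(3)}(2)) = −1/720 · (0.000888692 − 0.00159585) = 9.82170e-07.
Partial sum through k=2: 151.717.
Correction k=3: B_{6}/6! · (f^{(5)}(20) − f^{(5)}(2)) = 1/30240 · (9.03026e-07 − 1.51753e-06) = -2.03208e-11.
Partial sum through k=3: 151.717.
Correction k=4: B_{8}/8! · (f^{(7)}(20) − f^{(7)}(2)) = −1/1209600 · (7.38242e-10 − 1.20769e-09) = 3.88106e-16.

S_4 ≈ 151.717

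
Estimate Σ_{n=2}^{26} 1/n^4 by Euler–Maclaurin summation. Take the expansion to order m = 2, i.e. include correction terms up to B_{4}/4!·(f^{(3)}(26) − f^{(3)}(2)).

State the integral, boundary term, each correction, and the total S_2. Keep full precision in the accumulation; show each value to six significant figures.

∫_2^26 1/x^4 dx evaluates to 0.0416477.
Endpoint term: (f(2) + f(26))/2 = (0.0625000 + 2.18830e-06)/2 = 0.0312511.
Integral + boundary = 0.0728988.
Correction k=1: B_{2}/2! · (f^{(1)}(26) − f^{(1)}(2)) = 1/12 · (-3.36661e-07 − (-0.125000)) = 0.0104166.
Partial sum through k=1: 0.0833154.
Correction k=2: B_{4}/4! · (f^{(3)}(26) − f^{(3)}(2)) = −1/720 · (-1.49406e-08 − (-0.937500)) = -0.00130208.

S_2 ≈ 0.0820134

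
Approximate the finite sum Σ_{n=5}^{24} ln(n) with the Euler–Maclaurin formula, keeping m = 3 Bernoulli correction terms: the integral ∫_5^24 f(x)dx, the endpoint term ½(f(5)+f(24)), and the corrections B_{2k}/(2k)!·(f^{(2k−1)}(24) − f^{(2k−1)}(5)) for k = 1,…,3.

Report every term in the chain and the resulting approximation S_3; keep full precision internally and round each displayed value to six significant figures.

∫_5^24 ln(x) dx evaluates to 49.2261.
Boundary: ½(f(5) + f(24)) = ½(1.60944 + 3.17805) = 2.39375.
Integral + boundary = 51.6198.
Correction k=1: B_{2}/2! · (f^{(1)}(24) − f^{(1)}(5)) = 1/12 · (0.0416667 − 0.200000) = -0.0131944.
Running total after k=1: 51.6067.
Correction k=2: B_{4}/4! · (f^{(3)}(24) − f^{(3)}(5)) = −1/720 · (0.000144676 − 0.0160000) = 2.20213e-05.
Running total after k=2: 51.6067.
Correction k=3: B_{6}/6! · (f^{(5)}(24) − f^{(5)}(5)) = 1/30240 · (3.01408e-06 − 0.00768000) = -2.53869e-07.

S_3 ≈ 51.6067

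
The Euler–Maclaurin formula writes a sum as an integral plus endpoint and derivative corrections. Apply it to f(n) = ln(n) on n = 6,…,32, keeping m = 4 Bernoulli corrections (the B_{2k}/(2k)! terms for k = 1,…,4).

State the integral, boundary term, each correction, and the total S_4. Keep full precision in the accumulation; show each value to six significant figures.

S_4 ≈ 76.7705

Integral: ∫_6^32 ln(x) dx = 74.1530.
½[f(6) + f(32)] = ½[1.79176 + 3.46574] = 2.62875.
Integral + boundary = 76.7817.
k=1: B_{2}/(2)! × [f^{(1)}(32) − f^{(1)}(6)] = 1/12 × (0.0312500 − 0.166667) = -0.0112847.
Running total after k=1: 76.7705.
k=2: B_{4}/(4)! × [f^{(3)}(32) − f^{(3)}(6)] = −1/720 × (6.10352e-05 − 0.00925926) = 1.27753e-05.
Running total after k=2: 76.7705.
k=3: B_{6}/(6)! × [f^{(5)}(32) − f^{(5)}(6)] = 1/30240 × (7.15256e-07 − 0.00308642) = -1.02040e-07.
Running total after k=3: 76.7705.
k=4: B_{8}/(8)! × [f^{(7)}(32) − f^{(7)}(6)] = −1/1209600 × (2.09548e-08 − 0.00257202) = 2.12632e-09.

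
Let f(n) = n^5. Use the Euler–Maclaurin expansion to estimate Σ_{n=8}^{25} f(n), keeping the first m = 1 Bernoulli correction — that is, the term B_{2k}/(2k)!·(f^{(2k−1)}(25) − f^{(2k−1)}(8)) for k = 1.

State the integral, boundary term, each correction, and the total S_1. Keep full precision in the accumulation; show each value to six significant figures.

S_1 ≈ 4.57067e+07

Integral: ∫_8^25 x^5 dx = 4.06464e+07.
Boundary: ½(f(8) + f(25)) = ½(32768.0 + 9.76562e+06) = 4.89920e+06.
So far: 4.55456e+07.
Order-1 term: 1/12 · (1.95312e+06 − 20480.0) = 161054.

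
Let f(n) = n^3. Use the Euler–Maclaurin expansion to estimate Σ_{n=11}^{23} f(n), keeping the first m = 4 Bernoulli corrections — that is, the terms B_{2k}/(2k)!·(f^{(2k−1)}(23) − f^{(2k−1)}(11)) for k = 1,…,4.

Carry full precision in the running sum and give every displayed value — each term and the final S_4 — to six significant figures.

S_4 ≈ 73151.0

∫_11^23 x^3 dx evaluates to 66300.0.
Boundary: ½(f(11) + f(23)) = ½(1331.00 + 12167.0) = 6749.00.
So far: 73049.0.
Correction k=1: B_{2}/2! · (f^{(1)}(23) − f^{(1)}(11)) = 1/12 · (1587.00 − 363.000) = 102.000.
Running total after k=1: 73151.0.
Correction k=2: B_{4}/4! · (f^{(3)}(23) − f^{(3)}(11)) = −1/720 · (6.00000 − 6.00000) = 0.00000.
Running total after k=2: 73151.0.
Correction k=3: B_{6}/6! · (f^{(5)}(23) − f^{(5)}(11)) = 1/30240 · (0.00000 − 0.00000) = 0.00000.
Running total after k=3: 73151.0.
Correction k=4: B_{8}/8! · (f^{(7)}(23) − f^{(7)}(11)) = −1/1209600 · (0.00000 − 0.00000) = 0.00000.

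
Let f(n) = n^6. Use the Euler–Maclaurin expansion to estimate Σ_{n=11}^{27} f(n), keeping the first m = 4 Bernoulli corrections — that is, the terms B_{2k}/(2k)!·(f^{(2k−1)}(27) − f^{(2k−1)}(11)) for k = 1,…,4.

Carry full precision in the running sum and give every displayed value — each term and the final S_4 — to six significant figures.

S_4 ≈ 1.69324e+09

Integral: ∫_11^27 x^6 dx = 1.49155e+09.
Boundary: ½(f(11) + f(27)) = ½(1.77156e+06 + 3.87420e+08) = 1.94596e+08.
Running total after boundary: 1.68615e+09.
Correction k=1: B_{2}/2! · (f^{(1)}(27) − f^{(1)}(11)) = 1/12 · (8.60934e+07 − 966306) = 7.09393e+06.
After k=1: 1.69324e+09.
Correction k=2: B_{4}/4! · (f^{(3)}(27) − f^{(3)}(11)) = −1/720 · (2.36196e+06 − 159720) = -3058.67.
After k=2: 1.69324e+09.
Correction k=3: B_{6}/6! · (f^{(5)}(27) − f^{(5)}(11)) = 1/30240 · (19440.0 − 7920.00) = 0.380952.
After k=3: 1.69324e+09.
Correction k=4: B_{8}/8! · (f^{(7)}(27) − f^{(7)}(11)) = −1/1209600 · (0.00000 − 0.00000) = 0.00000.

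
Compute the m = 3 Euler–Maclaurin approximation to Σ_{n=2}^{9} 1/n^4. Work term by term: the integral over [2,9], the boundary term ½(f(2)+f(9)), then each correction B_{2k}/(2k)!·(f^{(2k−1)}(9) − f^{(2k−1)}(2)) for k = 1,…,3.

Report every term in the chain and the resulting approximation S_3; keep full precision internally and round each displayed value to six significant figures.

S_3 ≈ 0.0820786

The integral term ∫_2^9 1/x^4 dx = 0.0412094.
½[f(2) + f(9)] = ½[0.0625000 + 0.000152416] = 0.0313262.
Integral + boundary = 0.0725356.
Correction k=1: B_{2}/2! · (f^{(1)}(9) − f^{(1)}(2)) = 1/12 · (-6.77404e-05 − (-0.125000)) = 0.0104110.
Partial sum through k=1: 0.0829466.
Correction k=2: B_{4}/4! · (f^{(3)}(9) − f^{(3)}(2)) = −1/720 · (-2.50890e-05 − (-0.937500)) = -0.00130205.
Partial sum through k=2: 0.0816446.
Correction k=3: B_{6}/6! · (f^{(5)}(9) − f^{(5)}(2)) = 1/30240 · (-1.73455e-05 − (-13.1250)) = 0.000434027.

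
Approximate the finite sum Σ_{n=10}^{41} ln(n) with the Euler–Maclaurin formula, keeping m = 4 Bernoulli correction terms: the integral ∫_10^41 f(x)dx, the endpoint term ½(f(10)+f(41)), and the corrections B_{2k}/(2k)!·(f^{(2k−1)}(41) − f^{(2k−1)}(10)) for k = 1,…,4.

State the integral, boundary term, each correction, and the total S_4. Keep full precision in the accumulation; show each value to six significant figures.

S_4 ≈ 101.232

The integral term ∫_10^41 ln(x) dx = 98.2306.
Endpoint term: (f(10) + f(41))/2 = (2.30259 + 3.71357)/2 = 3.00808.
Integral + boundary = 101.239.
Correction k=1: B_{2}/2! · (f^{(1)}(41) − f^{(1)}(10)) = 1/12 · (0.0243902 − 0.100000) = -0.00630081.
Partial sum through k=1: 101.232.
Correction k=2: B_{4}/4! · (f^{(3)}(41) − f^{(3)}(10)) = −1/720 · (2.90187e-05 − 0.00200000) = 2.73747e-06.
Partial sum through k=2: 101.232.
Correction k=3: B_{6}/6! · (f^{(5)}(41) − f^{(5)}(10)) = 1/30240 · (2.07153e-07 − 0.000240000) = -7.92966e-09.
Partial sum through k=3: 101.232.
Correction k=4: B_{8}/8! · (f^{(7)}(41) − f^{(7)}(10)) = −1/1209600 · (3.69697e-09 − 7.20000e-05) = 5.95208e-11.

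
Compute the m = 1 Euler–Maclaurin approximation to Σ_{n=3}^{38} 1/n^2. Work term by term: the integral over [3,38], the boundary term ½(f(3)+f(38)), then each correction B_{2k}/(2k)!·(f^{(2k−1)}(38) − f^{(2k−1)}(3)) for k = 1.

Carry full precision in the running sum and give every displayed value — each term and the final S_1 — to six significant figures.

S_1 ≈ 0.369089

Integral: ∫_3^38 1/x^2 dx = 0.307018.
Boundary: ½(f(3) + f(38)) = ½(0.111111 + 0.000692521) = 0.0559018.
Running total after boundary: 0.362919.
k=1: B_{2}/(2)! × [f^{(1)}(38) − f^{(1)}(3)] = 1/12 × (-3.64485e-05 − (-0.0740741)) = 0.00616980.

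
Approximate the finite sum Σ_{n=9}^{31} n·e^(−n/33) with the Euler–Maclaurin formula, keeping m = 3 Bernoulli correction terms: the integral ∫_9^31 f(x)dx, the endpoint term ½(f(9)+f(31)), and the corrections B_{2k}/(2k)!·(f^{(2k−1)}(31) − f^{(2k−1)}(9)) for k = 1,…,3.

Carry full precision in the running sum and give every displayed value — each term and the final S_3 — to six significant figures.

Integral: ∫_9^31 x·e^(−x/33) dx = 229.656.
Endpoint term: (f(9) + f(31))/2 = (6.85170 + 12.1168)/2 = 9.48425.
So far: 239.140.
Order-1 term: 1/12 · (0.0236888 − 0.553673) = -0.0441654.
Partial sum through k=1: 239.096.
Order-2 term: −1/720 · (0.000739594 − 0.00190659) = 1.62082e-06.
Partial sum through k=2: 239.096.
Order-3 term: 1/30240 · (1.33832e-06 − 3.03467e-06) = -5.60960e-11.

S_3 ≈ 239.096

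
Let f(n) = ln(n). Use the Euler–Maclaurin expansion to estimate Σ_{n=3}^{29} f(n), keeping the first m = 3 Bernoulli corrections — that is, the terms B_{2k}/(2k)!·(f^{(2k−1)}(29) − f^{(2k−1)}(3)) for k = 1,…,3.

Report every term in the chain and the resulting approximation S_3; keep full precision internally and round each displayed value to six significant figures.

Integral: ∫_3^29 ln(x) dx = 68.3557.
½[f(3) + f(29)] = ½[1.09861 + 3.36730] = 2.23295.
Running total after boundary: 70.5887.
Correction k=1: B_{2}/2! · (f^{(1)}(29) − f^{(1)}(3)) = 1/12 · (0.0344828 − 0.333333) = -0.0249042.
Running total after k=1: 70.5638.
Correction k=2: B_{4}/4! · (f^{(3)}(29) − f^{(3)}(3)) = −1/720 · (8.20042e-05 − 0.0740741) = 0.000102767.
Running total after k=2: 70.5639.
Correction k=3: B_{6}/6! · (f^{(5)}(29) − f^{(5)}(3)) = 1/30240 · (1.17010e-06 − 0.0987654) = -3.26601e-06.

S_3 ≈ 70.5639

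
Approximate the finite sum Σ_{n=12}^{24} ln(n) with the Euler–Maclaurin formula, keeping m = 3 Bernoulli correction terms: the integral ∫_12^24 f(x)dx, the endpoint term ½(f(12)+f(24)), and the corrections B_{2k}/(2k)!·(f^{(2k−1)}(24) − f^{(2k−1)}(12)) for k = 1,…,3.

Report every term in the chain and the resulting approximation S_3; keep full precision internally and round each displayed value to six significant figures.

S_3 ≈ 37.2824

∫_12^24 ln(x) dx evaluates to 34.4544.
Endpoint term: (f(12) + f(24))/2 = (2.48491 + 3.17805)/2 = 2.83148.
So far: 37.2859.
k=1: B_{2}/(2)! × [f^{(1)}(24) − f^{(1)}(12)] = 1/12 × (0.0416667 − 0.0833333) = -0.00347222.
Partial sum through k=1: 37.2824.
k=2: B_{4}/(4)! × [f^{(3)}(24) − f^{(3)}(12)] = −1/720 × (0.000144676 − 0.00115741) = 1.40657e-06.
Partial sum through k=2: 37.2824.
k=3: B_{6}/(6)! × [f^{(5)}(24) − f^{(5)}(12)] = 1/30240 × (3.01408e-06 − 9.64506e-05) = -3.08983e-09.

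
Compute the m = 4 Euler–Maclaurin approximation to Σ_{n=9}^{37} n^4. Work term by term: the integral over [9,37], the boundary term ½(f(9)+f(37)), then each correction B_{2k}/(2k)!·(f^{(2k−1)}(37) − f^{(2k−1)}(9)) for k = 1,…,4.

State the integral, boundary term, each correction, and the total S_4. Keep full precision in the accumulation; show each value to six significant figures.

The integral term ∫_9^37 x^4 dx = 1.38570e+07.
½[f(9) + f(37)] = ½[6561.00 + 1.87416e+06] = 940361.
Integral + boundary = 1.47973e+07.
Correction k=1: B_{2}/2! · (f^{(1)}(37) − f^{(1)}(9)) = 1/12 · (202612 − 2916.00) = 16641.3.
After k=1: 1.48140e+07.
Correction k=2: B_{4}/4! · (f^{(3)}(37) − f^{(3)}(9)) = −1/720 · (888.000 − 216.000) = -0.933333.
After k=2: 1.48140e+07.
Correction k=3: B_{6}/6! · (f^{(5)}(37) − f^{(5)}(9)) = 1/30240 · (0.00000 − 0.00000) = 0.00000.
After k=3: 1.48140e+07.
Correction k=4: B_{8}/8! · (f^{(7)}(37) − f^{(7)}(9)) = −1/1209600 · (0.00000 − 0.00000) = 0.00000.

S_4 ≈ 1.48140e+07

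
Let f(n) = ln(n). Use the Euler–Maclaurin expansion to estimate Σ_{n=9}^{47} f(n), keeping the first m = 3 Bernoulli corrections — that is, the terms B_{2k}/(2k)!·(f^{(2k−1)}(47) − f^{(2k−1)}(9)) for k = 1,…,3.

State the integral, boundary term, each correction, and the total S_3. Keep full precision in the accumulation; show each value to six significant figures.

Integral: ∫_9^47 ln(x) dx = 123.182.
Endpoint term: (f(9) + f(47))/2 = (2.19722 + 3.85015)/2 = 3.02369.
So far: 126.206.
Order-1 term: 1/12 · (0.0212766 − 0.111111) = -0.00748621.
Partial sum through k=1: 126.198.
Order-2 term: −1/720 · (1.92636e-05 − 0.00274348) = 3.78364e-06.
Partial sum through k=2: 126.198.
Order-3 term: 1/30240 · (1.04646e-07 − 0.000406442) = -1.34371e-08.

S_3 ≈ 126.198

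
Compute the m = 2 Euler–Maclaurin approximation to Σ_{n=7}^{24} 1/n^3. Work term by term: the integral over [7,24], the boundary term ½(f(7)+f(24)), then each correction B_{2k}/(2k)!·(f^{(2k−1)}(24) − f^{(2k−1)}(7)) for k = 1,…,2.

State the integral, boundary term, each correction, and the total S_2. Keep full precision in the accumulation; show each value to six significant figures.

Integral: ∫_7^24 1/x^3 dx = 0.00933603.
½[f(7) + f(24)] = ½[0.00291545 + 7.23380e-05] = 0.00149389.
Integral + boundary = 0.0108299.
Correction k=1: B_{2}/2! · (f^{(1)}(24) − f^{(1)}(7)) = 1/12 · (-9.04225e-06 − (-0.00124948)) = 0.000103370.
Running total after k=1: 0.0109333.
Correction k=2: B_{4}/4! · (f^{(3)}(24) − f^{(3)}(7)) = −1/720 · (-3.13967e-07 − (-0.000509992)) = -7.07886e-07.

S_2 ≈ 0.0109326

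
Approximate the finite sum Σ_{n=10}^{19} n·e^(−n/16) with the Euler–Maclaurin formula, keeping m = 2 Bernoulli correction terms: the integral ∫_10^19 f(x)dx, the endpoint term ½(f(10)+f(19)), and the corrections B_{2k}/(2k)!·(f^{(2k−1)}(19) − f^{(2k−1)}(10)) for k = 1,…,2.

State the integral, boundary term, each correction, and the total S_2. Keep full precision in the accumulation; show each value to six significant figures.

∫_10^19 x·e^(−x/16) dx evaluates to 51.8784.
½[f(10) + f(19)] = ½[5.35261 + 5.79467] = 5.57364.
Integral + boundary = 57.4520.
k=1: B_{2}/(2)! × [f^{(1)}(19) − f^{(1)}(10)] = 1/12 × (-0.0571843 − 0.200723) = -0.0214923.
Running total after k=1: 57.4306.
k=2: B_{4}/(4)! × [f^{(3)}(19) − f^{(3)}(10)] = −1/720 × (0.00215930 − 0.00496580) = 3.89792e-06.

S_2 ≈ 57.4306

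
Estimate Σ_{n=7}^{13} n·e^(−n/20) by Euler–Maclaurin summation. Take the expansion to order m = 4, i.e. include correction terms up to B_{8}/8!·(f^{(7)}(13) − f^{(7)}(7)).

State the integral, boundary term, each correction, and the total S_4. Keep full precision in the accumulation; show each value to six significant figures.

∫_7^13 x·e^(−x/20) dx evaluates to 35.9814.
½[f(7) + f(13)] = ½[4.93282 + 6.78660] = 5.85971.
So far: 41.8411.
k=1: B_{2}/(2)! × [f^{(1)}(13) − f^{(1)}(7)] = 1/12 × (0.182716 − 0.458047) = -0.0229443.
Running total after k=1: 41.8181.
k=2: B_{4}/(4)! × [f^{(3)}(13) − f^{(3)}(7)] = −1/720 × (0.00306702 − 0.00466856) = 2.22436e-06.
Running total after k=2: 41.8181.
k=3: B_{6}/(6)! × [f^{(5)}(13) − f^{(5)}(7)] = 1/30240 × (1.41931e-05 − 2.04800e-05) = -2.07899e-10.
Running total after k=3: 41.8181.
k=4: B_{8}/(8)! × [f^{(7)}(13) − f^{(7)}(7)] = −1/1209600 × (5.17967e-08 − 7.32215e-08) = 1.77123e-14.

S_4 ≈ 41.8181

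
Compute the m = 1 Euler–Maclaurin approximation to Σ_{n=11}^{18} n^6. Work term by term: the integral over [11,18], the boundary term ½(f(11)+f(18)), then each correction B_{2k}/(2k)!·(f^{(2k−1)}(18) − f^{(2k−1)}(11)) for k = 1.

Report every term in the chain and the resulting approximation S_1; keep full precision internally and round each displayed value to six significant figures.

S_1 ≈ 1.03432e+08

∫_11^18 x^6 dx evaluates to 8.46761e+07.
Endpoint term: (f(11) + f(18))/2 = (1.77156e+06 + 3.40122e+07)/2 = 1.78919e+07.
Integral + boundary = 1.02568e+08.
Correction k=1: B_{2}/2! · (f^{(1)}(18) − f^{(1)}(11)) = 1/12 · (1.13374e+07 − 966306) = 864258.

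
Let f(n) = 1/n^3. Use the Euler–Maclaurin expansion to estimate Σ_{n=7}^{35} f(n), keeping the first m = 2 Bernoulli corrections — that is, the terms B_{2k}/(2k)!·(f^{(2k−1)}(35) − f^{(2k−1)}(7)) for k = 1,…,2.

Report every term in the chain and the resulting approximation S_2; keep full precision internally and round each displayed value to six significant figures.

∫_7^35 1/x^3 dx evaluates to 0.00979592.
Endpoint term: (f(7) + f(35))/2 = (0.00291545 + 2.33236e-05)/2 = 0.00146939.
Integral + boundary = 0.0112653.
k=1: B_{2}/(2)! × [f^{(1)}(35) − f^{(1)}(7)] = 1/12 × (-1.99917e-06 − (-0.00124948)) = 0.000103957.
After k=1: 0.0113693.
k=2: B_{4}/(4)! × [f^{(3)}(35) − f^{(3)}(7)] = −1/720 × (-3.26395e-08 − (-0.000509992)) = -7.08276e-07.

S_2 ≈ 0.0113686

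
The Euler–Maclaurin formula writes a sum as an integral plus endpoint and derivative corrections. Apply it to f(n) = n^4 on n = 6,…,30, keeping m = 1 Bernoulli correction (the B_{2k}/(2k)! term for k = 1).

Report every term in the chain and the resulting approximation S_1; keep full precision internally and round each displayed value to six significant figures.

The integral term ∫_6^30 x^4 dx = 4.85844e+06.
Endpoint term: (f(6) + f(30))/2 = (1296.00 + 810000)/2 = 405648.
So far: 5.26409e+06.
Order-1 term: 1/12 · (108000 − 864.000) = 8928.00.

S_1 ≈ 5.27302e+06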